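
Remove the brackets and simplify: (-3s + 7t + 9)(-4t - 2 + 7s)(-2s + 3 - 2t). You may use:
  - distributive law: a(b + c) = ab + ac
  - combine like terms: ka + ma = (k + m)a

(-3s + 7t + 9)(-4t - 2 + 7s)(-2s + 3 - 2t)
= (12st + 6s - 21s² - 28t² - 14t + 49st - 36t - 18 + 63s)(-2s + 3 - 2t)    [distributive law]
= (61st + 69s - 21s² - 28t² - 50t - 18)(-2s + 3 - 2t)    [combine like terms]
= -122s²t + 183st - 122st² - 138s² + 207s - 138st + 42s³ - 63s² + 42s²t + 56st² - 84t² + 56t³ + 100st - 150t + 100t² + 36s - 54 + 36t    [distributive law]
= -80s²t + 145st - 66st² - 201s² + 243s + 42s³ + 16t² + 56t³ - 114t - 54    [combine like terms]

-80s²t + 145st - 66st² - 201s² + 243s + 42s³ + 16t² + 56t³ - 114t - 54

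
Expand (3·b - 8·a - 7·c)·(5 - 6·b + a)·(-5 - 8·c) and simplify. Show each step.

(3·b - 8·a - 7·c)·(5 - 6·b + a)·(-5 - 8·c)
= (15·b - 18·b² + 3·a·b - 40·a + 48·a·b - 8·a² - 35·c + 42·b·c - 7·a·c)·(-5 - 8·c)    [distributive law]
= (15·b - 18·b² + 51·a·b - 40·a - 8·a² - 35·c + 42·b·c - 7·a·c)·(-5 - 8·c)    [combine like terms]
= -75·b - 120·b·c + 90·b² + 144·b²·c - 255·a·b - 408·a·b·c + 200·a + 320·a·c + 40·a² + 64·a²·c + 175·c + 280·c² - 210·b·c - 336·b·c² + 35·a·c + 56·a·c²    [distributive law]
= -75·b - 330·b·c + 90·b² + 144·b²·c - 255·a·b - 408·a·b·c + 200·a + 355·a·c + 40·a² + 64·a²·c + 175·c + 280·c² - 336·b·c² + 56·a·c²    [combine like terms]

-75·b - 330·b·c + 90·b² + 144·b²·c - 255·a·b - 408·a·b·c + 200·a + 355·a·c + 40·a² + 64·a²·c + 175·c + 280·c² - 336·b·c² + 56·a·c²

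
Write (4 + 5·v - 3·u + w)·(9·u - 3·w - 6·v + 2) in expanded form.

30·u - 10·w - 14·v + 8 + 63·u·v - 21·v·w - 30·v^2 - 27·u^2 + 18·u·w - 3·w^2

(4 + 5·v - 3·u + w)·(9·u - 3·w - 6·v + 2)
= 36·u - 12·w - 24·v + 8 + 45·u·v - 15·v·w - 30·v^2 + 10·v - 27·u^2 + 9·u·w + 18·u·v - 6·u + 9·u·w - 3·w^2 - 6·v·w + 2·w    [distributive law]
= 30·u - 10·w - 14·v + 8 + 63·u·v - 21·v·w - 30·v^2 - 27·u^2 + 18·u·w - 3·w^2    [combine like terms]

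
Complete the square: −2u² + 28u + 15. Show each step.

−2u² + 28u + 15
= −2(u² − 14u) + 15    [factor out -2 from the u-terms]
= −2(u² − 14u + 49 − 49) + 15    [add and subtract 49 inside the bracket]
= −2(u − 7)² + 98 + 15    [perfect-square identity]
= −2(u − 7)² + 113    [combine constants]

−2(u − 7)² + 113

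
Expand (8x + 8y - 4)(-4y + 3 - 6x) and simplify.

(8x + 8y - 4)(-4y + 3 - 6x)
= -32xy + 24x - 48x^2 - 32y^2 + 24y - 48xy + 16y - 12 + 24x    [distributive law]
= -80xy + 48x - 48x^2 - 32y^2 + 40y - 12    [combine like terms]

-80xy + 48x - 48x^2 - 32y^2 + 40y - 12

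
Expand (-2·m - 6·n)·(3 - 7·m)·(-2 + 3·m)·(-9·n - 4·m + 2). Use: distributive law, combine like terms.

-528·m·n - 140·m^2 + 24·m + 1218·m^2·n + 268·m^3 - 882·m^3·n - 168·m^4 - 324·n^2 + 72·n + 1242·m·n^2 - 1134·m^2·n^2

(-2·m - 6·n)·(3 - 7·m)·(-2 + 3·m)·(-9·n - 4·m + 2)
= (-6·m + 14·m^2 - 18·n + 42·m·n)·(-2 + 3·m)·(-9·n - 4·m + 2)    [distributive law]
= (12·m - 18·m^2 - 28·m^2 + 42·m^3 + 36·n - 54·m·n - 84·m·n + 126·m^2·n)·(-9·n - 4·m + 2)    [distributive law]
= (12·m - 46·m^2 + 42·m^3 + 36·n - 138·m·n + 126·m^2·n)·(-9·n - 4·m + 2)    [combine like terms]
= -108·m·n - 48·m^2 + 24·m + 414·m^2·n + 184·m^3 - 92·m^2 - 378·m^3·n - 168·m^4 + 84·m^3 - 324·n^2 - 144·m·n + 72·n + 1242·m·n^2 + 552·m^2·n - 276·m·n - 1134·m^2·n^2 - 504·m^3·n + 252·m^2·n    [distributive law]
= -528·m·n - 140·m^2 + 24·m + 1218·m^2·n + 268·m^3 - 882·m^3·n - 168·m^4 - 324·n^2 + 72·n + 1242·m·n^2 - 1134·m^2·n^2    [combine like terms]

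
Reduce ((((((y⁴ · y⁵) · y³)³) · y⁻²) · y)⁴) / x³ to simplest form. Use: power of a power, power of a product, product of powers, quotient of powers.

((((((y⁴ · y⁵) · y³)³) · y⁻²) · y)⁴) / x³
= ((((((y⁴ · y⁵) · y³)³) · y⁻²)⁴) · (y⁴)) / x³    [power of a product]
= ((((((y⁴ · y⁵) · y³)³)⁴) · ((y⁻²)⁴)) · (y⁴)) / x³    [power of a product]
= (((((y⁴ · y⁵) · y³)¹²) · ((y⁻²)⁴)) · (y⁴)) / x³    [power of a power]
= (((((y⁴ · y⁵)¹²) · ((y³)¹²)) · ((y⁻²)⁴)) · (y⁴)) / x³    [power of a product]
= ((((((y⁴)¹²) · ((y⁵)¹²)) · ((y³)¹²)) · ((y⁻²)⁴)) · (y⁴)) / x³    [power of a product]
= ((((y⁴⁸ · ((y⁵)¹²)) · ((y³)¹²)) · ((y⁻²)⁴)) · (y⁴)) / x³    [power of a power]
= ((((y⁴⁸ · y⁶⁰) · ((y³)¹²)) · ((y⁻²)⁴)) · (y⁴)) / x³    [power of a power]
= (((y¹⁰⁸ · ((y³)¹²)) · ((y⁻²)⁴)) · (y⁴)) / x³    [product of powers]
= (((y¹⁰⁸ · y³⁶) · ((y⁻²)⁴)) · (y⁴)) / x³    [power of a power]
= ((y¹⁴⁴ · ((y⁻²)⁴)) · (y⁴)) / x³    [product of powers]
= ((y¹⁴⁴ · y⁻⁸) · (y⁴)) / x³    [power of a power]
= (y¹³⁶ · (y⁴)) / x³    [product of powers]
= y¹⁴⁰ / x³    [product of powers]
= x⁻³y¹⁴⁰    [quotient of powers]

x⁻³y¹⁴⁰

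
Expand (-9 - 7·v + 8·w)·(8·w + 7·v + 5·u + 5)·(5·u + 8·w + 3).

-400·u·w - 64·w² - 456·w - 595·u·v - 784·v·w - 294·v - 225·u² - 360·u - 135 - 245·u·v² - 392·v²·w - 147·v² - 175·u²·v - 280·u·v·w + 640·u·w² + 512·w³ + 200·u²·w

(-9 - 7·v + 8·w)·(8·w + 7·v + 5·u + 5)·(5·u + 8·w + 3)
= (-72·w - 63·v - 45·u - 45 - 56·v·w - 49·v² - 35·u·v - 35·v + 64·w² + 56·v·w + 40·u·w + 40·w)·(5·u + 8·w + 3)    [distributive law]
= (-32·w - 98·v - 45·u - 45 - 49·v² - 35·u·v + 64·w² + 40·u·w)·(5·u + 8·w + 3)    [combine like terms]
= -160·u·w - 256·w² - 96·w - 490·u·v - 784·v·w - 294·v - 225·u² - 360·u·w - 135·u - 225·u - 360·w - 135 - 245·u·v² - 392·v²·w - 147·v² - 175·u²·v - 280·u·v·w - 105·u·v + 320·u·w² + 512·w³ + 192·w² + 200·u²·w + 320·u·w² + 120·u·w    [distributive law]
= -400·u·w - 64·w² - 456·w - 595·u·v - 784·v·w - 294·v - 225·u² - 360·u - 135 - 245·u·v² - 392·v²·w - 147·v² - 175·u²·v - 280·u·v·w + 640·u·w² + 512·w³ + 200·u²·w    [combine like terms]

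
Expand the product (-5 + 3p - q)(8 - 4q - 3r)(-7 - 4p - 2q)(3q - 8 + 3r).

(-5 + 3p - q)(8 - 4q - 3r)(-7 - 4p - 2q)(3q - 8 + 3r)
= (-40 + 20q + 15r + 24p - 12pq - 9pr - 8q + 4q^2 + 3qr)(-7 - 4p - 2q)(3q - 8 + 3r)    [distributive law]
= (-40 + 12q + 15r + 24p - 12pq - 9pr + 4q^2 + 3qr)(-7 - 4p - 2q)(3q - 8 + 3r)    [combine like terms]
= (280 + 160p + 80q - 84q - 48pq - 24q^2 - 105r - 60pr - 30qr - 168p - 96p^2 - 48pq + 84pq + 48p^2q + 24pq^2 + 63pr + 36p^2r + 18pqr - 28q^2 - 16pq^2 - 8q^3 - 21qr - 12pqr - 6q^2r)(3q - 8 + 3r)    [distributive law]
= (280 - 8p - 4q - 12pq - 52q^2 - 105r + 3pr - 51qr - 96p^2 + 48p^2q + 8pq^2 + 36p^2r + 6pqr - 8q^3 - 6q^2r)(3q - 8 + 3r)    [combine like terms]
= 840q - 2240 + 840r - 24pq + 64p - 24pr - 12q^2 + 32q - 12qr - 36pq^2 + 96pq - 36pqr - 156q^3 + 416q^2 - 156q^2r - 315qr + 840r - 315r^2 + 9pqr - 24pr + 9pr^2 - 153q^2r + 408qr - 153qr^2 - 288p^2q + 768p^2 - 288p^2r + 144p^2q^2 - 384p^2q + 144p^2qr + 24pq^3 - 64pq^2 + 24pq^2r + 108p^2qr - 288p^2r + 108p^2r^2 + 18pq^2r - 48pqr + 18pqr^2 - 24q^4 + 64q^3 - 24q^3r - 18q^3r + 48q^2r - 18q^2r^2    [distributive law]
= 872q - 2240 + 1680r + 72pq + 64p - 48pr + 404q^2 + 81qr - 100pq^2 - 75pqr - 92q^3 - 261q^2r - 315r^2 + 9pr^2 - 153qr^2 - 672p^2q + 768p^2 - 576p^2r + 144p^2q^2 + 252p^2qr + 24pq^3 + 42pq^2r + 108p^2r^2 + 18pqr^2 - 24q^4 - 42q^3r - 18q^2r^2    [combine like terms]

872q - 2240 + 1680r + 72pq + 64p - 48pr + 404q^2 + 81qr - 100pq^2 - 75pqr - 92q^3 - 261q^2r - 315r^2 + 9pr^2 - 153qr^2 - 672p^2q + 768p^2 - 576p^2r + 144p^2q^2 + 252p^2qr + 24pq^3 + 42pq^2r + 108p^2r^2 + 18pqr^2 - 24q^4 - 42q^3r - 18q^2r^2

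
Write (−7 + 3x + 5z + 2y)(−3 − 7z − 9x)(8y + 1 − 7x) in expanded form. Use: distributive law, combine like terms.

162y + 21 − 93x + 258yz + 34z − 304xz + 456xy − 405x^2 − 430xyz + 462x^2z − 90x^2y + 189x^3 − 280yz^2 − 35z^2 + 245xz^2 − 48y^2 − 112y^2z − 144xy^2

(−7 + 3x + 5z + 2y)(−3 − 7z − 9x)(8y + 1 − 7x)
= (21 + 49z + 63x − 9x − 21xz − 27x^2 − 15z − 35z^2 − 45xz − 6y − 14yz − 18xy)(8y + 1 − 7x)    [distributive law]
= (21 + 34z + 54x − 66xz − 27x^2 − 35z^2 − 6y − 14yz − 18xy)(8y + 1 − 7x)    [combine like terms]
= 168y + 21 − 147x + 272yz + 34z − 238xz + 432xy + 54x − 378x^2 − 528xyz − 66xz + 462x^2z − 216x^2y − 27x^2 + 189x^3 − 280yz^2 − 35z^2 + 245xz^2 − 48y^2 − 6y + 42xy − 112y^2z − 14yz + 98xyz − 144xy^2 − 18xy + 126x^2y    [distributive law]
= 162y + 21 − 93x + 258yz + 34z − 304xz + 456xy − 405x^2 − 430xyz + 462x^2z − 90x^2y + 189x^3 − 280yz^2 − 35z^2 + 245xz^2 − 48y^2 − 112y^2z − 144xy^2    [combine like terms]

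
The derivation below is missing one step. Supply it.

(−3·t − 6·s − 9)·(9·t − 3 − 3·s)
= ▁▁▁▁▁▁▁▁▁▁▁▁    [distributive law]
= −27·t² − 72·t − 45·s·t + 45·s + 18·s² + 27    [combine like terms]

Applying distributive law to the line above:

−27·t² + 9·t + 9·s·t − 54·s·t + 18·s + 18·s² − 81·t + 27 + 27·s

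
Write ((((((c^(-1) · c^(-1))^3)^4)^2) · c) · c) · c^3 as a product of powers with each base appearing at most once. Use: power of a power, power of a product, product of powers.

((((((c^(-1) · c^(-1))^3)^4)^2) · c) · c) · c^3
= (((((c^(-1) · c^(-1))^3)^8) · c) · c) · c^3    [power of a power]
= ((((c^(-1) · c^(-1))^24) · c) · c) · c^3    [power of a power]
= (((((c^(-1))^24) · ((c^(-1))^24)) · c) · c) · c^3    [power of a product]
= (((c^(-24) · ((c^(-1))^24)) · c) · c) · c^3    [power of a power]
= (((c^(-24) · c^(-24)) · c) · c) · c^3    [power of a power]
= ((c^(-48) · c) · c) · c^3    [product of powers]
= (c^(-47) · c) · c^3    [product of powers]
= c^(-46) · c^3    [product of powers]
= c^(-43)    [product of powers]

c^(-43)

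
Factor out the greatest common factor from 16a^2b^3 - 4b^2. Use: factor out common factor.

4b^2(4a^2b - 1)

16a^2b^3 - 4b^2
= 4(4a^2b^3 - b^2)    [factor out 4]
= 4b^2(4a^2b - 1)    [factor out b^2]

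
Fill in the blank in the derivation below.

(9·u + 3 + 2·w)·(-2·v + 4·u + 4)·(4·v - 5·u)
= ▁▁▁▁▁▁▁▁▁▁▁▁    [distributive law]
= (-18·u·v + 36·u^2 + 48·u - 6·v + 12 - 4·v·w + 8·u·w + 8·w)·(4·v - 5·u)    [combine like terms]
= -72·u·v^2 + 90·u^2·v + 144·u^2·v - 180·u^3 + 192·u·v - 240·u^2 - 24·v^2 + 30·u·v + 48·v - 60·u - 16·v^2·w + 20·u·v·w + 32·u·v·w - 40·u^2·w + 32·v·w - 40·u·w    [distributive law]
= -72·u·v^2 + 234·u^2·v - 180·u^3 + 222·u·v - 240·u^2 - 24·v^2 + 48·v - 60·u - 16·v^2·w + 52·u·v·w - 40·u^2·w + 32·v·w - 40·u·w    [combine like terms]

By distributive law:

(-18·u·v + 36·u^2 + 36·u - 6·v + 12·u + 12 - 4·v·w + 8·u·w + 8·w)·(4·v - 5·u)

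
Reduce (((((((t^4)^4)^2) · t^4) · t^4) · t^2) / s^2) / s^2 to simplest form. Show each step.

(((((((t^4)^4)^2) · t^4) · t^4) · t^2) / s^2) / s^2
= ((((((t^4)^8) · t^4) · t^4) · t^2) / s^2) / s^2    [power of a power]
= ((((t^32 · t^4) · t^4) · t^2) / s^2) / s^2    [power of a power]
= (((t^36 · t^4) · t^2) / s^2) / s^2    [product of powers]
= ((t^40 · t^2) / s^2) / s^2    [product of powers]
= (t^42 / s^2) / s^2    [product of powers]
= s^(-4)t^42    [quotient of powers; product of powers]

s^(-4)t^42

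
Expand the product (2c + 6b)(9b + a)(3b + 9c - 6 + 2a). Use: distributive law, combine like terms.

(2c + 6b)(9b + a)(3b + 9c - 6 + 2a)
= (18bc + 2ac + 54b² + 6ab)(3b + 9c - 6 + 2a)    [distributive law]
= 54b²c + 162bc² - 108bc + 36abc + 6abc + 18ac² - 12ac + 4a²c + 162b³ + 486b²c - 324b² + 108ab² + 18ab² + 54abc - 36ab + 12a²b    [distributive law]
= 540b²c + 162bc² - 108bc + 96abc + 18ac² - 12ac + 4a²c + 162b³ - 324b² + 126ab² - 36ab + 12a²b    [combine like terms]

540b²c + 162bc² - 108bc + 96abc + 18ac² - 12ac + 4a²c + 162b³ - 324b² + 126ab² - 36ab + 12a²b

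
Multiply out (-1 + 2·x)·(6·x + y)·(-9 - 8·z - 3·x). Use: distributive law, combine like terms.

(-1 + 2·x)·(6·x + y)·(-9 - 8·z - 3·x)
= (-6·x - y + 12·x^2 + 2·x·y)·(-9 - 8·z - 3·x)    [distributive law]
= 54·x + 48·x·z + 18·x^2 + 9·y + 8·y·z + 3·x·y - 108·x^2 - 96·x^2·z - 36·x^3 - 18·x·y - 16·x·y·z - 6·x^2·y    [distributive law]
= 54·x + 48·x·z - 90·x^2 + 9·y + 8·y·z - 15·x·y - 96·x^2·z - 36·x^3 - 16·x·y·z - 6·x^2·y    [combine like terms]

54·x + 48·x·z - 90·x^2 + 9·y + 8·y·z - 15·x·y - 96·x^2·z - 36·x^3 - 16·x·y·z - 6·x^2·y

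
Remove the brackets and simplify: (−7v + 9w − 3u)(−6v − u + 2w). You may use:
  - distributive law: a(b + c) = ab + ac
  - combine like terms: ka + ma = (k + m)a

(−7v + 9w − 3u)(−6v − u + 2w)
= 42v^2 + 7uv − 14vw − 54vw − 9uw + 18w^2 + 18uv + 3u^2 − 6uw    [distributive law]
= 42v^2 + 25uv − 68vw − 15uw + 18w^2 + 3u^2    [combine like terms]

42v^2 + 25uv − 68vw − 15uw + 18w^2 + 3u^2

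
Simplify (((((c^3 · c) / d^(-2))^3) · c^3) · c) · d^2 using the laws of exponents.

c^16d^8

(((((c^3 · c) / d^(-2))^3) · c^3) · c) · d^2
= (((((c^3 · c)^3) / ((d^(-2))^3)) · c^3) · c) · d^2    [power of a quotient]
= ((((((c^3)^3) · (c^3)) / ((d^(-2))^3)) · c^3) · c) · d^2    [power of a product]
= ((((c^9 · (c^3)) / ((d^(-2))^3)) · c^3) · c) · d^2    [power of a power]
= (((c^12 / ((d^(-2))^3)) · c^3) · c) · d^2    [product of powers]
= (((c^12 / d^(-6)) · c^3) · c) · d^2    [power of a power]
= c^16d^8    [quotient of powers; product of powers]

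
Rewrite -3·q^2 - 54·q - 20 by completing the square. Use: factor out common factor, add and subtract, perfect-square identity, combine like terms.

-3(q + 9)^2 + 223

-3·q^2 - 54·q - 20
= -3(q^2 + 18·q) - 20    [factor out -3 from the q-terms]
= -3(q^2 + 18·q + 81 - 81) - 20    [add and subtract 81 inside the bracket]
= -3(q + 9)^2 + 243 - 20    [perfect-square identity]
= -3(q + 9)^2 + 223    [combine constants]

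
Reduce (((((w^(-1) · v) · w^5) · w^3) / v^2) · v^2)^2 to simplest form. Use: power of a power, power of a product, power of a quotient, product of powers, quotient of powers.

v^2w^14

(((((w^(-1) · v) · w^5) · w^3) / v^2) · v^2)^2
= (((((w^(-1) · v) · w^5) · w^3) / v^2)^2) · ((v^2)^2)    [power of a product]
= (((((w^(-1) · v) · w^5) · w^3)^2) / ((v^2)^2)) · ((v^2)^2)    [power of a quotient]
= (((((w^(-1) · v) · w^5)^2) · ((w^3)^2)) / ((v^2)^2)) · ((v^2)^2)    [power of a product]
= (((((w^(-1) · v)^2) · ((w^5)^2)) · ((w^3)^2)) / ((v^2)^2)) · ((v^2)^2)    [power of a product]
= ((((((w^(-1))^2) · (v^2)) · ((w^5)^2)) · ((w^3)^2)) / ((v^2)^2)) · ((v^2)^2)    [power of a product]
= ((((w^(-2) · (v^2)) · ((w^5)^2)) · ((w^3)^2)) / ((v^2)^2)) · ((v^2)^2)    [power of a power]
= ((((w^(-2) · v^2) · w^10) · ((w^3)^2)) / ((v^2)^2)) · ((v^2)^2)    [power of a power]
= ((((w^(-2) · v^2) · w^10) · w^6) / ((v^2)^2)) · ((v^2)^2)    [power of a power]
= ((((w^(-2) · v^2) · w^10) · w^6) / v^4) · ((v^2)^2)    [power of a power]
= ((((w^(-2) · v^2) · w^10) · w^6) / v^4) · v^4    [power of a power]
= v^2w^14    [quotient of powers; product of powers]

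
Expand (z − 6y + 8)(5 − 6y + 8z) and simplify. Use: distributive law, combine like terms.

69z − 54yz + 8z^2 − 78y + 36y^2 + 40

(z − 6y + 8)(5 − 6y + 8z)
= 5z − 6yz + 8z^2 − 30y + 36y^2 − 48yz + 40 − 48y + 64z    [distributive law]
= 69z − 54yz + 8z^2 − 78y + 36y^2 + 40    [combine like terms]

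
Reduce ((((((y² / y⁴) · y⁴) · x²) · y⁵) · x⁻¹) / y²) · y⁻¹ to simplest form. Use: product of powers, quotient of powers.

((((((y² / y⁴) · y⁴) · x²) · y⁵) · x⁻¹) / y²) · y⁻¹
= (((((y⁻² · y⁴) · x²) · y⁵) · x⁻¹) / y²) · y⁻¹    [quotient of powers]
= ((((y² · x²) · y⁵) · x⁻¹) / y²) · y⁻¹    [product of powers]
= xy⁴    [quotient of powers; product of powers]

xy⁴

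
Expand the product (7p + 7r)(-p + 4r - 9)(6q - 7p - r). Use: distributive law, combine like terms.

(7p + 7r)(-p + 4r - 9)(6q - 7p - r)
= (-7p^2 + 28pr - 63p - 7pr + 28r^2 - 63r)(6q - 7p - r)    [distributive law]
= (-7p^2 + 21pr - 63p + 28r^2 - 63r)(6q - 7p - r)    [combine like terms]
= -42p^2q + 49p^3 + 7p^2r + 126pqr - 147p^2r - 21pr^2 - 378pq + 441p^2 + 63pr + 168qr^2 - 196pr^2 - 28r^3 - 378qr + 441pr + 63r^2    [distributive law]
= -42p^2q + 49p^3 - 140p^2r + 126pqr - 217pr^2 - 378pq + 441p^2 + 504pr + 168qr^2 - 28r^3 - 378qr + 63r^2    [combine like terms]

-42p^2q + 49p^3 - 140p^2r + 126pqr - 217pr^2 - 378pq + 441p^2 + 504pr + 168qr^2 - 28r^3 - 378qr + 63r^2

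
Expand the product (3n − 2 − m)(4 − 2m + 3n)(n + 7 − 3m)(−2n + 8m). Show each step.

−138n^3 + 714mn^2 − 68n^2 + 224mn − 676m^2n + 144mn^3 − 346m^2n^2 + 244m^3n − 18n^4 + 112n − 448m + 192m^2 + 112m^3 − 48m^4

(3n − 2 − m)(4 − 2m + 3n)(n + 7 − 3m)(−2n + 8m)
= (12n − 6mn + 9n^2 − 8 + 4m − 6n − 4m + 2m^2 − 3mn)(n + 7 − 3m)(−2n + 8m)    [distributive law]
= (6n − 9mn + 9n^2 − 8 + 2m^2)(n + 7 − 3m)(−2n + 8m)    [combine like terms]
= (6n^2 + 42n − 18mn − 9mn^2 − 63mn + 27m^2n + 9n^3 + 63n^2 − 27mn^2 − 8n − 56 + 24m + 2m^2n + 14m^2 − 6m^3)(−2n + 8m)    [distributive law]
= (69n^2 + 34n − 81mn − 36mn^2 + 29m^2n + 9n^3 − 56 + 24m + 14m^2 − 6m^3)(−2n + 8m)    [combine like terms]
= −138n^3 + 552mn^2 − 68n^2 + 272mn + 162mn^2 − 648m^2n + 72mn^3 − 288m^2n^2 − 58m^2n^2 + 232m^3n − 18n^4 + 72mn^3 + 112n − 448m − 48mn + 192m^2 − 28m^2n + 112m^3 + 12m^3n − 48m^4    [distributive law]
= −138n^3 + 714mn^2 − 68n^2 + 224mn − 676m^2n + 144mn^3 − 346m^2n^2 + 244m^3n − 18n^4 + 112n − 448m + 192m^2 + 112m^3 − 48m^4    [combine like terms]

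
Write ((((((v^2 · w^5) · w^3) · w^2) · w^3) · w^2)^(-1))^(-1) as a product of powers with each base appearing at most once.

((((((v^2 · w^5) · w^3) · w^2) · w^3) · w^2)^(-1))^(-1)
= (((((v^2 · w^5) · w^3) · w^2) · w^3) · w^2)^1    [power of a power]
= (((((v^2 · w^5) · w^3) · w^2) · w^3)^1) · ((w^2)^1)    [power of a product]
= (((((v^2 · w^5) · w^3) · w^2)^1) · ((w^3)^1)) · ((w^2)^1)    [power of a product]
= (((((v^2 · w^5) · w^3)^1) · ((w^2)^1)) · ((w^3)^1)) · ((w^2)^1)    [power of a product]
= (((((v^2 · w^5)^1) · ((w^3)^1)) · ((w^2)^1)) · ((w^3)^1)) · ((w^2)^1)    [power of a product]
= ((((((v^2)^1) · ((w^5)^1)) · ((w^3)^1)) · ((w^2)^1)) · ((w^3)^1)) · ((w^2)^1)    [power of a product]
= ((((v^2 · ((w^5)^1)) · ((w^3)^1)) · ((w^2)^1)) · ((w^3)^1)) · ((w^2)^1)    [power of a power]
= ((((v^2 · w^5) · ((w^3)^1)) · ((w^2)^1)) · ((w^3)^1)) · ((w^2)^1)    [power of a power]
= ((((v^2 · w^5) · w^3) · ((w^2)^1)) · ((w^3)^1)) · ((w^2)^1)    [power of a power]
= ((((v^2 · w^5) · w^3) · w^2) · ((w^3)^1)) · ((w^2)^1)    [power of a power]
= ((((v^2 · w^5) · w^3) · w^2) · w^3) · ((w^2)^1)    [power of a power]
= ((((v^2 · w^5) · w^3) · w^2) · w^3) · w^2    [power of a power]
= v^2w^15    [product of powers]

v^2w^15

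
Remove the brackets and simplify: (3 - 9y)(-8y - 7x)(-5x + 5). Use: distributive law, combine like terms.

435xy - 120y + 105x^2 - 105x - 360xy^2 + 360y^2 - 315x^2y

(3 - 9y)(-8y - 7x)(-5x + 5)
= (-24y - 21x + 72y^2 + 63xy)(-5x + 5)    [distributive law]
= 120xy - 120y + 105x^2 - 105x - 360xy^2 + 360y^2 - 315x^2y + 315xy    [distributive law]
= 435xy - 120y + 105x^2 - 105x - 360xy^2 + 360y^2 - 315x^2y    [combine like terms]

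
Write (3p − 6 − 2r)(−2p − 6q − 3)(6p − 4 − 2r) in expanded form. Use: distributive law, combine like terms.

−36p³ + 42p² + 36p²r − 108p²q + 288pq + 108pqr + 96p + 14pr − 144q − 120qr − 72 − 60r − 8pr² − 24qr² − 12r²

(3p − 6 − 2r)(−2p − 6q − 3)(6p − 4 − 2r)
= (−6p² − 18pq − 9p + 12p + 36q + 18 + 4pr + 12qr + 6r)(6p − 4 − 2r)    [distributive law]
= (−6p² − 18pq + 3p + 36q + 18 + 4pr + 12qr + 6r)(6p − 4 − 2r)    [combine like terms]
= −36p³ + 24p² + 12p²r − 108p²q + 72pq + 36pqr + 18p² − 12p − 6pr + 216pq − 144q − 72qr + 108p − 72 − 36r + 24p²r − 16pr − 8pr² + 72pqr − 48qr − 24qr² + 36pr − 24r − 12r²    [distributive law]
= −36p³ + 42p² + 36p²r − 108p²q + 288pq + 108pqr + 96p + 14pr − 144q − 120qr − 72 − 60r − 8pr² − 24qr² − 12r²    [combine like terms]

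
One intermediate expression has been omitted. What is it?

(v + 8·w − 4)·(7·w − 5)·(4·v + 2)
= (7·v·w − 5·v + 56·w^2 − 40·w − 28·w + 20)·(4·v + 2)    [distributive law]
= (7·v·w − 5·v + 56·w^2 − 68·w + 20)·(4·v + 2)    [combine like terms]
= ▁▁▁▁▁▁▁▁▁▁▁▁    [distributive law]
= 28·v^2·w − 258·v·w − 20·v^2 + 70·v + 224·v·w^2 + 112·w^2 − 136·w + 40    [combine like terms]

By distributive law:

28·v^2·w + 14·v·w − 20·v^2 − 10·v + 224·v·w^2 + 112·w^2 − 272·v·w − 136·w + 80·v + 40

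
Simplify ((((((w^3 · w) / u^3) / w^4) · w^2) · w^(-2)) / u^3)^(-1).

((((((w^3 · w) / u^3) / w^4) · w^2) · w^(-2)) / u^3)^(-1)
= ((((((w^3 · w) / u^3) / w^4) · w^2) · w^(-2))^(-1)) / ((u^3)^(-1))    [power of a quotient]
= ((((((w^3 · w) / u^3) / w^4) · w^2)^(-1)) · ((w^(-2))^(-1))) / ((u^3)^(-1))    [power of a product]
= ((((((w^3 · w) / u^3) / w^4)^(-1)) · ((w^2)^(-1))) · ((w^(-2))^(-1))) / ((u^3)^(-1))    [power of a product]
= ((((((w^3 · w) / u^3)^(-1)) / ((w^4)^(-1))) · ((w^2)^(-1))) · ((w^(-2))^(-1))) / ((u^3)^(-1))    [power of a quotient]
= ((((((w^3 · w)^(-1)) / ((u^3)^(-1))) / ((w^4)^(-1))) · ((w^2)^(-1))) · ((w^(-2))^(-1))) / ((u^3)^(-1))    [power of a quotient]
= (((((((w^3)^(-1)) · (w^(-1))) / ((u^3)^(-1))) / ((w^4)^(-1))) · ((w^2)^(-1))) · ((w^(-2))^(-1))) / ((u^3)^(-1))    [power of a product]
= (((((w^(-3) · (w^(-1))) / ((u^3)^(-1))) / ((w^4)^(-1))) · ((w^2)^(-1))) · ((w^(-2))^(-1))) / ((u^3)^(-1))    [power of a power]
= ((((w^(-4) / ((u^3)^(-1))) / ((w^4)^(-1))) · ((w^2)^(-1))) · ((w^(-2))^(-1))) / ((u^3)^(-1))    [product of powers]
= ((((w^(-4) / u^(-3)) / ((w^4)^(-1))) · ((w^2)^(-1))) · ((w^(-2))^(-1))) / ((u^3)^(-1))    [power of a power]
= ((((w^(-4) / u^(-3)) / w^(-4)) · ((w^2)^(-1))) · ((w^(-2))^(-1))) / ((u^3)^(-1))    [power of a power]
= ((((w^(-4) / u^(-3)) / w^(-4)) · w^(-2)) · ((w^(-2))^(-1))) / ((u^3)^(-1))    [power of a power]
= ((((w^(-4) / u^(-3)) / w^(-4)) · w^(-2)) · w^2) / ((u^3)^(-1))    [power of a power]
= ((((w^(-4) / u^(-3)) / w^(-4)) · w^(-2)) · w^2) / u^(-3)    [power of a power]
= u^6    [quotient of powers; product of powers]

u^6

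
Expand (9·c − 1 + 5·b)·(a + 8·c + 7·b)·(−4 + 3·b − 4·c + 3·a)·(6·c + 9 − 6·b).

1284·a·c² − 480·a·c + 2916·a·b·c + 816·a·b·c² − 1176·a·b²·c + 1080·a·c³ + 162·a²·c² + 225·a²·c − 72·a²·b·c − 4128·c³ − 2112·c² − 2676·b·c² + 552·b·c³ + 2190·b²·c² − 1728·c⁴ − 3696·b·c + 3003·b²·c − 384·b³·c + 36·a − 420·a·b + 1344·a·b² − 27·a² + 153·a²·b + 288·c + 252·b − 1617·b² + 1911·b³ − 720·a·b³ − 90·a²·b² − 630·b⁴

(9·c − 1 + 5·b)·(a + 8·c + 7·b)·(−4 + 3·b − 4·c + 3·a)·(6·c + 9 − 6·b)
= (9·a·c + 72·c² + 63·b·c − a − 8·c − 7·b + 5·a·b + 40·b·c + 35·b²)·(−4 + 3·b − 4·c + 3·a)·(6·c + 9 − 6·b)    [distributive law]
= (9·a·c + 72·c² + 103·b·c − a − 8·c − 7·b + 5·a·b + 35·b²)·(−4 + 3·b − 4·c + 3·a)·(6·c + 9 − 6·b)    [combine like terms]
= (−36·a·c + 27·a·b·c − 36·a·c² + 27·a²·c − 288·c² + 216·b·c² − 288·c³ + 216·a·c² − 412·b·c + 309·b²·c − 412·b·c² + 309·a·b·c + 4·a − 3·a·b + 4·a·c − 3·a² + 32·c − 24·b·c + 32·c² − 24·a·c + 28·b − 21·b² + 28·b·c − 21·a·b − 20·a·b + 15·a·b² − 20·a·b·c + 15·a²·b − 140·b² + 105·b³ − 140·b²·c + 105·a·b²)·(6·c + 9 − 6·b)    [distributive law]
= (−56·a·c + 316·a·b·c + 180·a·c² + 27·a²·c − 256·c² − 196·b·c² − 288·c³ − 408·b·c + 169·b²·c + 4·a − 44·a·b − 3·a² + 32·c + 28·b − 161·b² + 120·a·b² + 15·a²·b + 105·b³)·(6·c + 9 − 6·b)    [combine like terms]
= −336·a·c² − 504·a·c + 336·a·b·c + 1896·a·b·c² + 2844·a·b·c − 1896·a·b²·c + 1080·a·c³ + 1620·a·c² − 1080·a·b·c² + 162·a²·c² + 243·a²·c − 162·a²·b·c − 1536·c³ − 2304·c² + 1536·b·c² − 1176·b·c³ − 1764·b·c² + 1176·b²·c² − 1728·c⁴ − 2592·c³ + 1728·b·c³ − 2448·b·c² − 3672·b·c + 2448·b²·c + 1014·b²·c² + 1521·b²·c − 1014·b³·c + 24·a·c + 36·a − 24·a·b − 264·a·b·c − 396·a·b + 264·a·b² − 18·a²·c − 27·a² + 18·a²·b + 192·c² + 288·c − 192·b·c + 168·b·c + 252·b − 168·b² − 966·b²·c − 1449·b² + 966·b³ + 720·a·b²·c + 1080·a·b² − 720·a·b³ + 90·a²·b·c + 135·a²·b − 90·a²·b² + 630·b³·c + 945·b³ − 630·b⁴    [distributive law]
= 1284·a·c² − 480·a·c + 2916·a·b·c + 816·a·b·c² − 1176·a·b²·c + 1080·a·c³ + 162·a²·c² + 225·a²·c − 72·a²·b·c − 4128·c³ − 2112·c² − 2676·b·c² + 552·b·c³ + 2190·b²·c² − 1728·c⁴ − 3696·b·c + 3003·b²·c − 384·b³·c + 36·a − 420·a·b + 1344·a·b² − 27·a² + 153·a²·b + 288·c + 252·b − 1617·b² + 1911·b³ − 720·a·b³ − 90·a²·b² − 630·b⁴    [combine like terms]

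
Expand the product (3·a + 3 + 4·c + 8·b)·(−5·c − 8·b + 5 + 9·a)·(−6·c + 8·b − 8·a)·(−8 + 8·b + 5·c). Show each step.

(3·a + 3 + 4·c + 8·b)·(−5·c − 8·b + 5 + 9·a)·(−6·c + 8·b − 8·a)·(−8 + 8·b + 5·c)
= (−15·a·c − 24·a·b + 15·a + 27·a^2 − 15·c − 24·b + 15 + 27·a − 20·c^2 − 32·b·c + 20·c + 36·a·c − 40·b·c − 64·b^2 + 40·b + 72·a·b)·(−6·c + 8·b − 8·a)·(−8 + 8·b + 5·c)    [distributive law]
= (21·a·c + 48·a·b + 42·a + 27·a^2 + 5·c + 16·b + 15 − 20·c^2 − 72·b·c − 64·b^2)·(−6·c + 8·b − 8·a)·(−8 + 8·b + 5·c)    [combine like terms]
= (−126·a·c^2 + 168·a·b·c − 168·a^2·c − 288·a·b·c + 384·a·b^2 − 384·a^2·b − 252·a·c + 336·a·b − 336·a^2 − 162·a^2·c + 216·a^2·b − 216·a^3 − 30·c^2 + 40·b·c − 40·a·c − 96·b·c + 128·b^2 − 128·a·b − 90·c + 120·b − 120·a + 120·c^3 − 160·b·c^2 + 160·a·c^2 + 432·b·c^2 − 576·b^2·c + 576·a·b·c + 384·b^2·c − 512·b^3 + 512·a·b^2)·(−8 + 8·b + 5·c)    [distributive law]
= (34·a·c^2 + 456·a·b·c − 330·a^2·c + 896·a·b^2 − 168·a^2·b − 292·a·c + 208·a·b − 336·a^2 − 216·a^3 − 30·c^2 − 56·b·c + 128·b^2 − 90·c + 120·b − 120·a + 120·c^3 + 272·b·c^2 − 192·b^2·c − 512·b^3)·(−8 + 8·b + 5·c)    [combine like terms]
= −272·a·c^2 + 272·a·b·c^2 + 170·a·c^3 − 3648·a·b·c + 3648·a·b^2·c + 2280·a·b·c^2 + 2640·a^2·c − 2640·a^2·b·c − 1650·a^2·c^2 − 7168·a·b^2 + 7168·a·b^3 + 4480·a·b^2·c + 1344·a^2·b − 1344·a^2·b^2 − 840·a^2·b·c + 2336·a·c − 2336·a·b·c − 1460·a·c^2 − 1664·a·b + 1664·a·b^2 + 1040·a·b·c + 2688·a^2 − 2688·a^2·b − 1680·a^2·c + 1728·a^3 − 1728·a^3·b − 1080·a^3·c + 240·c^2 − 240·b·c^2 − 150·c^3 + 448·b·c − 448·b^2·c − 280·b·c^2 − 1024·b^2 + 1024·b^3 + 640·b^2·c + 720·c − 720·b·c − 450·c^2 − 960·b + 960·b^2 + 600·b·c + 960·a − 960·a·b − 600·a·c − 960·c^3 + 960·b·c^3 + 600·c^4 − 2176·b·c^2 + 2176·b^2·c^2 + 1360·b·c^3 + 1536·b^2·c − 1536·b^3·c − 960·b^2·c^2 + 4096·b^3 − 4096·b^4 − 2560·b^3·c    [distributive law]
= −1732·a·c^2 + 2552·a·b·c^2 + 170·a·c^3 − 4944·a·b·c + 8128·a·b^2·c + 960·a^2·c − 3480·a^2·b·c − 1650·a^2·c^2 − 5504·a·b^2 + 7168·a·b^3 − 1344·a^2·b − 1344·a^2·b^2 + 1736·a·c − 2624·a·b + 2688·a^2 + 1728·a^3 − 1728·a^3·b − 1080·a^3·c − 210·c^2 − 2696·b·c^2 − 1110·c^3 + 328·b·c + 1728·b^2·c − 64·b^2 + 5120·b^3 + 720·c − 960·b + 960·a + 2320·b·c^3 + 600·c^4 + 1216·b^2·c^2 − 4096·b^3·c − 4096·b^4    [combine like terms]

−1732·a·c^2 + 2552·a·b·c^2 + 170·a·c^3 − 4944·a·b·c + 8128·a·b^2·c + 960·a^2·c − 3480·a^2·b·c − 1650·a^2·c^2 − 5504·a·b^2 + 7168·a·b^3 − 1344·a^2·b − 1344·a^2·b^2 + 1736·a·c − 2624·a·b + 2688·a^2 + 1728·a^3 − 1728·a^3·b − 1080·a^3·c − 210·c^2 − 2696·b·c^2 − 1110·c^3 + 328·b·c + 1728·b^2·c − 64·b^2 + 5120·b^3 + 720·c − 960·b + 960·a + 2320·b·c^3 + 600·c^4 + 1216·b^2·c^2 − 4096·b^3·c − 4096·b^4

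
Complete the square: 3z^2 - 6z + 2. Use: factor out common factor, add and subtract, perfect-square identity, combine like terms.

3z^2 - 6z + 2
= 3(z^2 - 2z) + 2    [factor out 3 from the z-terms]
= 3(z^2 - 2z + 1 - 1) + 2    [add and subtract 1 inside the bracket]
= 3(z - 1)^2 - 3 + 2    [perfect-square identity]
= 3(z - 1)^2 - 1    [combine constants]

3(z - 1)^2 - 1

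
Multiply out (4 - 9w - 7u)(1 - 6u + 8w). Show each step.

(4 - 9w - 7u)(1 - 6u + 8w)
= 4 - 24u + 32w - 9w + 54uw - 72w² - 7u + 42u² - 56uw    [distributive law]
= 4 - 31u + 23w - 2uw - 72w² + 42u²    [combine like terms]

4 - 31u + 23w - 2uw - 72w² + 42u²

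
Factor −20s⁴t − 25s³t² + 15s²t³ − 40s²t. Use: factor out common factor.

−20s⁴t − 25s³t² + 15s²t³ − 40s²t
= 5(−4s⁴t − 5s³t² + 3s²t³ − 8s²t)    [factor out 5]
= 5s²t(−4s² − 5st + 3t² − 8)    [factor out s²t]

5s²t(−4s² − 5st + 3t² − 8)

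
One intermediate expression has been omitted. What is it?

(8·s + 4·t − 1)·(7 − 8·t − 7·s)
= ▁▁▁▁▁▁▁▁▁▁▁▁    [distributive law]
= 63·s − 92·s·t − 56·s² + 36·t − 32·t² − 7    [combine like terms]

Applying distributive law to the line above:

56·s − 64·s·t − 56·s² + 28·t − 32·t² − 28·s·t − 7 + 8·t + 7·s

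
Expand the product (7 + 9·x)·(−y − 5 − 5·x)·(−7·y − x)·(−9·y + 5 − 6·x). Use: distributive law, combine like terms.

(7 + 9·x)·(−y − 5 − 5·x)·(−7·y − x)·(−9·y + 5 − 6·x)
= (−7·y − 35 − 35·x − 9·x·y − 45·x − 45·x^2)·(−7·y − x)·(−9·y + 5 − 6·x)    [distributive law]
= (−7·y − 35 − 80·x − 9·x·y − 45·x^2)·(−7·y − x)·(−9·y + 5 − 6·x)    [combine like terms]
= (49·y^2 + 7·x·y + 245·y + 35·x + 560·x·y + 80·x^2 + 63·x·y^2 + 9·x^2·y + 315·x^2·y + 45·x^3)·(−9·y + 5 − 6·x)    [distributive law]
= (49·y^2 + 567·x·y + 245·y + 35·x + 80·x^2 + 63·x·y^2 + 324·x^2·y + 45·x^3)·(−9·y + 5 − 6·x)    [combine like terms]
= −441·y^3 + 245·y^2 − 294·x·y^2 − 5103·x·y^2 + 2835·x·y − 3402·x^2·y − 2205·y^2 + 1225·y − 1470·x·y − 315·x·y + 175·x − 210·x^2 − 720·x^2·y + 400·x^2 − 480·x^3 − 567·x·y^3 + 315·x·y^2 − 378·x^2·y^2 − 2916·x^2·y^2 + 1620·x^2·y − 1944·x^3·y − 405·x^3·y + 225·x^3 − 270·x^4    [distributive law]
= −441·y^3 − 1960·y^2 − 5082·x·y^2 + 1050·x·y − 2502·x^2·y + 1225·y + 175·x + 190·x^2 − 255·x^3 − 567·x·y^3 − 3294·x^2·y^2 − 2349·x^3·y − 270·x^4    [combine like terms]

−441·y^3 − 1960·y^2 − 5082·x·y^2 + 1050·x·y − 2502·x^2·y + 1225·y + 175·x + 190·x^2 − 255·x^3 − 567·x·y^3 − 3294·x^2·y^2 − 2349·x^3·y − 270·x^4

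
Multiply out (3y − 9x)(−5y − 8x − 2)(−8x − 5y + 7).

15xy^2 + 75y^3 − 75y^2 − 528x^2y + 105xy − 42y − 576x^3 + 360x^2 + 126x

(3y − 9x)(−5y − 8x − 2)(−8x − 5y + 7)
= (−15y^2 − 24xy − 6y + 45xy + 72x^2 + 18x)(−8x − 5y + 7)    [distributive law]
= (−15y^2 + 21xy − 6y + 72x^2 + 18x)(−8x − 5y + 7)    [combine like terms]
= 120xy^2 + 75y^3 − 105y^2 − 168x^2y − 105xy^2 + 147xy + 48xy + 30y^2 − 42y − 576x^3 − 360x^2y + 504x^2 − 144x^2 − 90xy + 126x    [distributive law]
= 15xy^2 + 75y^3 − 75y^2 − 528x^2y + 105xy − 42y − 576x^3 + 360x^2 + 126x    [combine like terms]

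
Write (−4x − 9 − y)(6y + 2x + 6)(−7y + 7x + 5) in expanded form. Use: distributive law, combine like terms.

140xy² − 126x²y − 256xy − 56x³ − 334x² − 588x + 390y² + 78y − 270 + 42y³

(−4x − 9 − y)(6y + 2x + 6)(−7y + 7x + 5)
= (−24xy − 8x² − 24x − 54y − 18x − 54 − 6y² − 2xy − 6y)(−7y + 7x + 5)    [distributive law]
= (−26xy − 8x² − 42x − 60y − 54 − 6y²)(−7y + 7x + 5)    [combine like terms]
= 182xy² − 182x²y − 130xy + 56x²y − 56x³ − 40x² + 294xy − 294x² − 210x + 420y² − 420xy − 300y + 378y − 378x − 270 + 42y³ − 42xy² − 30y²    [distributive law]
= 140xy² − 126x²y − 256xy − 56x³ − 334x² − 588x + 390y² + 78y − 270 + 42y³    [combine like terms]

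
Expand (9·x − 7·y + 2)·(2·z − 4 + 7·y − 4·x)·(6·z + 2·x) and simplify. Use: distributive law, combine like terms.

(9·x − 7·y + 2)·(2·z − 4 + 7·y − 4·x)·(6·z + 2·x)
= (18·x·z − 36·x + 63·x·y − 36·x^2 − 14·y·z + 28·y − 49·y^2 + 28·x·y + 4·z − 8 + 14·y − 8·x)·(6·z + 2·x)    [distributive law]
= (18·x·z − 44·x + 91·x·y − 36·x^2 − 14·y·z + 42·y − 49·y^2 + 4·z − 8)·(6·z + 2·x)    [combine like terms]
= 108·x·z^2 + 36·x^2·z − 264·x·z − 88·x^2 + 546·x·y·z + 182·x^2·y − 216·x^2·z − 72·x^3 − 84·y·z^2 − 28·x·y·z + 252·y·z + 84·x·y − 294·y^2·z − 98·x·y^2 + 24·z^2 + 8·x·z − 48·z − 16·x    [distributive law]
= 108·x·z^2 − 180·x^2·z − 256·x·z − 88·x^2 + 518·x·y·z + 182·x^2·y − 72·x^3 − 84·y·z^2 + 252·y·z + 84·x·y − 294·y^2·z − 98·x·y^2 + 24·z^2 − 48·z − 16·x    [combine like terms]

108·x·z^2 − 180·x^2·z − 256·x·z − 88·x^2 + 518·x·y·z + 182·x^2·y − 72·x^3 − 84·y·z^2 + 252·y·z + 84·x·y − 294·y^2·z − 98·x·y^2 + 24·z^2 − 48·z − 16·x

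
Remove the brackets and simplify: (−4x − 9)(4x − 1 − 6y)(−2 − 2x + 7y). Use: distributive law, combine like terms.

(−4x − 9)(4x − 1 − 6y)(−2 − 2x + 7y)
= (−16x² + 4x + 24xy − 36x + 9 + 54y)(−2 − 2x + 7y)    [distributive law]
= (−16x² − 32x + 24xy + 9 + 54y)(−2 − 2x + 7y)    [combine like terms]
= 32x² + 32x³ − 112x²y + 64x + 64x² − 224xy − 48xy − 48x²y + 168xy² − 18 − 18x + 63y − 108y − 108xy + 378y²    [distributive law]
= 96x² + 32x³ − 160x²y + 46x − 380xy + 168xy² − 18 − 45y + 378y²    [combine like terms]

96x² + 32x³ − 160x²y + 46x − 380xy + 168xy² − 18 − 45y + 378y²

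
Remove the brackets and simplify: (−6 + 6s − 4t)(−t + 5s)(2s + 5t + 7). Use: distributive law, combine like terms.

(−6 + 6s − 4t)(−t + 5s)(2s + 5t + 7)
= (6t − 30s − 6st + 30s^2 + 4t^2 − 20st)(2s + 5t + 7)    [distributive law]
= (6t − 30s − 26st + 30s^2 + 4t^2)(2s + 5t + 7)    [combine like terms]
= 12st + 30t^2 + 42t − 60s^2 − 150st − 210s − 52s^2t − 130st^2 − 182st + 60s^3 + 150s^2t + 210s^2 + 8st^2 + 20t^3 + 28t^2    [distributive law]
= −320st + 58t^2 + 42t + 150s^2 − 210s + 98s^2t − 122st^2 + 60s^3 + 20t^3    [combine like terms]

−320st + 58t^2 + 42t + 150s^2 − 210s + 98s^2t − 122st^2 + 60s^3 + 20t^3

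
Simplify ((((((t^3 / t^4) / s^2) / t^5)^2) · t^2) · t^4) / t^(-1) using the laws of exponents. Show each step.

s^(-4)·t^(-5)

((((((t^3 / t^4) / s^2) / t^5)^2) · t^2) · t^4) / t^(-1)
= ((((((t^3 / t^4) / s^2)^2) / ((t^5)^2)) · t^2) · t^4) / t^(-1)    [power of a quotient]
= ((((((t^3 / t^4)^2) / ((s^2)^2)) / ((t^5)^2)) · t^2) · t^4) / t^(-1)    [power of a quotient]
= (((((((t^3)^2) / ((t^4)^2)) / ((s^2)^2)) / ((t^5)^2)) · t^2) · t^4) / t^(-1)    [power of a quotient]
= (((((t^6 / ((t^4)^2)) / ((s^2)^2)) / ((t^5)^2)) · t^2) · t^4) / t^(-1)    [power of a power]
= (((((t^6 / t^8) / ((s^2)^2)) / ((t^5)^2)) · t^2) · t^4) / t^(-1)    [power of a power]
= ((((t^(-2) / ((s^2)^2)) / ((t^5)^2)) · t^2) · t^4) / t^(-1)    [quotient of powers]
= ((((t^(-2) / s^4) / ((t^5)^2)) · t^2) · t^4) / t^(-1)    [power of a power]
= ((((t^(-2) / s^4) / t^10) · t^2) · t^4) / t^(-1)    [power of a power]
= s^(-4)·t^(-5)    [quotient of powers; product of powers]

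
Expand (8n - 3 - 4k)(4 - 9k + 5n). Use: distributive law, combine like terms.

17n - 92kn + 40n^2 - 12 + 11k + 36k^2

(8n - 3 - 4k)(4 - 9k + 5n)
= 32n - 72kn + 40n^2 - 12 + 27k - 15n - 16k + 36k^2 - 20kn    [distributive law]
= 17n - 92kn + 40n^2 - 12 + 11k + 36k^2    [combine like terms]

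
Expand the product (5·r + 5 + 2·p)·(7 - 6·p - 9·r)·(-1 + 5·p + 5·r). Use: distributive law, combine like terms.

185·r - 82·p·r - 5·r^2 - 300·p^2·r - 465·p·r^2 - 225·r^3 - 35 + 191·p - 68·p^2 - 60·p^3

(5·r + 5 + 2·p)·(7 - 6·p - 9·r)·(-1 + 5·p + 5·r)
= (35·r - 30·p·r - 45·r^2 + 35 - 30·p - 45·r + 14·p - 12·p^2 - 18·p·r)·(-1 + 5·p + 5·r)    [distributive law]
= (-10·r - 48·p·r - 45·r^2 + 35 - 16·p - 12·p^2)·(-1 + 5·p + 5·r)    [combine like terms]
= 10·r - 50·p·r - 50·r^2 + 48·p·r - 240·p^2·r - 240·p·r^2 + 45·r^2 - 225·p·r^2 - 225·r^3 - 35 + 175·p + 175·r + 16·p - 80·p^2 - 80·p·r + 12·p^2 - 60·p^3 - 60·p^2·r    [distributive law]
= 185·r - 82·p·r - 5·r^2 - 300·p^2·r - 465·p·r^2 - 225·r^3 - 35 + 191·p - 68·p^2 - 60·p^3    [combine like terms]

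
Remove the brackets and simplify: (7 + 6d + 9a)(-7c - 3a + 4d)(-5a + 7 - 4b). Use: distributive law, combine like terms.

-196ac - 343c + 196bc - 84a^2 - 147a + 84ab - 14ad + 196d - 112bd + 210acd - 294cd + 168bcd - 90a^2d - 72abd - 120ad^2 + 168d^2 - 96bd^2 + 315a^2c + 252abc + 135a^3 + 108a^2b

(7 + 6d + 9a)(-7c - 3a + 4d)(-5a + 7 - 4b)
= (-49c - 21a + 28d - 42cd - 18ad + 24d^2 - 63ac - 27a^2 + 36ad)(-5a + 7 - 4b)    [distributive law]
= (-49c - 21a + 28d - 42cd + 18ad + 24d^2 - 63ac - 27a^2)(-5a + 7 - 4b)    [combine like terms]
= 245ac - 343c + 196bc + 105a^2 - 147a + 84ab - 140ad + 196d - 112bd + 210acd - 294cd + 168bcd - 90a^2d + 126ad - 72abd - 120ad^2 + 168d^2 - 96bd^2 + 315a^2c - 441ac + 252abc + 135a^3 - 189a^2 + 108a^2b    [distributive law]
= -196ac - 343c + 196bc - 84a^2 - 147a + 84ab - 14ad + 196d - 112bd + 210acd - 294cd + 168bcd - 90a^2d - 72abd - 120ad^2 + 168d^2 - 96bd^2 + 315a^2c + 252abc + 135a^3 + 108a^2b    [combine like terms]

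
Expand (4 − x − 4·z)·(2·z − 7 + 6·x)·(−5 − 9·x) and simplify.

−180·z − 194·x·z + 140 + 97·x − 249·x^2 + 234·x^2·z + 54·x^3 + 40·z^2 + 72·x·z^2

(4 − x − 4·z)·(2·z − 7 + 6·x)·(−5 − 9·x)
= (8·z − 28 + 24·x − 2·x·z + 7·x − 6·x^2 − 8·z^2 + 28·z − 24·x·z)·(−5 − 9·x)    [distributive law]
= (36·z − 28 + 31·x − 26·x·z − 6·x^2 − 8·z^2)·(−5 − 9·x)    [combine like terms]
= −180·z − 324·x·z + 140 + 252·x − 155·x − 279·x^2 + 130·x·z + 234·x^2·z + 30·x^2 + 54·x^3 + 40·z^2 + 72·x·z^2    [distributive law]
= −180·z − 194·x·z + 140 + 97·x − 249·x^2 + 234·x^2·z + 54·x^3 + 40·z^2 + 72·x·z^2    [combine like terms]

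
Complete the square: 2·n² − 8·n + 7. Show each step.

2(n − 2)² − 1

2·n² − 8·n + 7
= 2(n² − 4·n) + 7    [factor out 2 from the n-terms]
= 2(n² − 4·n + 4 − 4) + 7    [add and subtract 4 inside the bracket]
= 2(n − 2)² − 8 + 7    [perfect-square identity]
= 2(n − 2)² − 1    [combine constants]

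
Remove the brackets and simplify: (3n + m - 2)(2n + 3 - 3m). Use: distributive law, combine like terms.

(3n + m - 2)(2n + 3 - 3m)
= 6n² + 9n - 9mn + 2mn + 3m - 3m² - 4n - 6 + 6m    [distributive law]
= 6n² + 5n - 7mn + 9m - 3m² - 6    [combine like terms]

6n² + 5n - 7mn + 9m - 3m² - 6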